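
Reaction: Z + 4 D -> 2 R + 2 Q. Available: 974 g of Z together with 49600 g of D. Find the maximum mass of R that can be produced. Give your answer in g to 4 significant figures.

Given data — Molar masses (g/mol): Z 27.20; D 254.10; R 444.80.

n(Z) = 974.0 / 27.20 = 35.81 mol
n(D) = 49600 / 254.10 = 195.2 mol
n/ν for Z = 35.81/1 = 35.81
n/ν for D = 195.2/4 = 48.80
Smallest n/ν is Z → limiting reagent.
n(R) = (2/1) × 35.81 = 71.62 mol
mass = 71.62 × 444.80 = 31860 g

31860 g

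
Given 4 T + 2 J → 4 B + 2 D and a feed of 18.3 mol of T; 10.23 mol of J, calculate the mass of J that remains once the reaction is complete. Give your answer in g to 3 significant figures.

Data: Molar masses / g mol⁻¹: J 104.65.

113 g

n(T) = 18.30 mol
n(J) = 10.23 mol
n/ν for T = 18.30/4 = 4.575
n/ν for J = 10.23/2 = 5.115
Smallest n/ν is T → limiting reagent.
J consumed = (2/4) × 18.30 = 9.150 mol
J remaining = 10.23 − 9.150 = 1.080 mol
mass = 1.080 × 104.65 = 113.0 g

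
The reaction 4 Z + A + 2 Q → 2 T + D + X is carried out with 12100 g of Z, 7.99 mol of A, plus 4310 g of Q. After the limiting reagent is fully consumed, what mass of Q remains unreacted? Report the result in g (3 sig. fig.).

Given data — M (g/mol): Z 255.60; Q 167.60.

n(Z) = 12100 / 255.60 = 47.34 mol
n(A) = 7.990 mol
n(Q) = 4310 / 167.60 = 25.72 mol
n/ν for Z = 47.34/4 = 11.84
n/ν for A = 7.990/1 = 7.990
n/ν for Q = 25.72/2 = 12.86
Smallest n/ν is A → limiting reagent.
Q consumed = (2/1) × 7.990 = 15.98 mol
Q remaining = 25.72 − 15.98 = 9.740 mol
mass = 9.740 × 167.60 = 1632 g

1630 g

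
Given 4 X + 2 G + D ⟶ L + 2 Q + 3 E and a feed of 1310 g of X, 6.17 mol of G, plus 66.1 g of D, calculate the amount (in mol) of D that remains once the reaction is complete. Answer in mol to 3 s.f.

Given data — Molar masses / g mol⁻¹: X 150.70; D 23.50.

0.640 mol

n(X) = 1310 / 150.70 = 8.693 mol
n(G) = 6.170 mol
n(D) = 66.10 / 23.50 = 2.813 mol
n/ν for X = 8.693/4 = 2.173
n/ν for G = 6.170/2 = 3.085
n/ν for D = 2.813/1 = 2.813
Smallest n/ν is X → limiting reagent.
D consumed = (1/4) × 8.693 = 2.173 mol
D remaining = 2.813 − 2.173 = 0.6400 mol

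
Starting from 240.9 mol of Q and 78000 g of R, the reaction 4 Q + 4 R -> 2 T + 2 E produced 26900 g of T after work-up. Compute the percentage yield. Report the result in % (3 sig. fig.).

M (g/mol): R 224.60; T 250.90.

n(Q) = 240.9 mol
n(R) = 78000 / 224.60 = 347.3 mol
n/ν for Q = 240.9/4 = 60.23
n/ν for R = 347.3/4 = 86.83
Smallest n/ν is Q → limiting reagent.
theoretical n(T) = (2/4) × 240.9 = 120.5 mol → 30230 g
% yield = 26900 / 30230 × 100 = 88.98 %

89.0 %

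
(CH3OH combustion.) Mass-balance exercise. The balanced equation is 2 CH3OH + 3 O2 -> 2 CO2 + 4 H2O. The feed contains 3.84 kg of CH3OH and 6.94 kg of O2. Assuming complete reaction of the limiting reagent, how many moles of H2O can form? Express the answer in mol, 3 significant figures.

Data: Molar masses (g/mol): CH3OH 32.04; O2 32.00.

n(CH3OH) = 3.840×1000 / 32.04 = 119.9 mol
n(O2) = 6.940×1000 / 32.00 = 216.9 mol
n/ν for CH3OH = 119.9/2 = 59.95
n/ν for O2 = 216.9/3 = 72.30
Smallest n/ν is CH3OH → limiting reagent.
n(H2O) = (4/2) × 119.9 = 239.8 mol

240 mol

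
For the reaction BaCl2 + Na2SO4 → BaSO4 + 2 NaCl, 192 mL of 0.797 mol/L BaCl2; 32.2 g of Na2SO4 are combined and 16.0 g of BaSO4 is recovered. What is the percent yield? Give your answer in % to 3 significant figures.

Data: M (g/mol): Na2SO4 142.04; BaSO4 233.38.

44.8 %

n(BaCl2) = 0.797 × 192.0/1000 = 0.1530 mol
n(Na2SO4) = 32.20 / 142.04 = 0.2267 mol
n/ν for BaCl2 = 0.1530/1 = 0.1530
n/ν for Na2SO4 = 0.2267/1 = 0.2267
Smallest n/ν is BaCl2 → limiting reagent.
theoretical n(BaSO4) = (1/1) × 0.1530 = 0.1530 mol → 35.71 g
% yield = 16.0 / 35.71 × 100 = 44.81 %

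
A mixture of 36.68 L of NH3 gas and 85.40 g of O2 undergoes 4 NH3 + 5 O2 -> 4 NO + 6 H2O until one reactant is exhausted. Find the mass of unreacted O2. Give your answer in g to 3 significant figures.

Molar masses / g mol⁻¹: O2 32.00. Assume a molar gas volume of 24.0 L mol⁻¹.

n(NH3) = 36.68 / 24.0 = 1.528 mol
n(O2) = 85.40 / 32.00 = 2.669 mol
n/ν for NH3 = 1.528/4 = 0.3820
n/ν for O2 = 2.669/5 = 0.5338
Smallest n/ν is NH3 → limiting reagent.
O2 consumed = (5/4) × 1.528 = 1.910 mol
O2 remaining = 2.669 − 1.910 = 0.7590 mol
mass = 0.7590 × 32.00 = 24.29 g

24.3 g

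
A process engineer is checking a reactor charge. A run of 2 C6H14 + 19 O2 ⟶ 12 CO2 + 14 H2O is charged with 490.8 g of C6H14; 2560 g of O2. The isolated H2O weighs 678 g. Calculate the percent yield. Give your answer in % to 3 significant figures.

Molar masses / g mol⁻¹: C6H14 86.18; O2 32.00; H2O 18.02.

94.4 %

n(C6H14) = 490.8 / 86.18 = 5.695 mol
n(O2) = 2560 / 32.00 = 80.00 mol
n/ν for C6H14 = 5.695/2 = 2.848
n/ν for O2 = 80.00/19 = 4.211
Smallest n/ν is C6H14 → limiting reagent.
theoretical n(H2O) = (14/2) × 5.695 = 39.87 mol → 718.5 g
% yield = 678 / 718.5 × 100 = 94.36 %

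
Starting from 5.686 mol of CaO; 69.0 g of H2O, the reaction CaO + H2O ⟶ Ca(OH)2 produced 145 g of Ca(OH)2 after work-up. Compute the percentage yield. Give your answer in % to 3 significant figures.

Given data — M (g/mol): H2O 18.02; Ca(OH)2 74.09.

51.1 %

n(CaO) = 5.686 mol
n(H2O) = 69.00 / 18.02 = 3.829 mol
n/ν → CaO: 5.686, H2O: 3.829; H2O is limiting.
theoretical n(Ca(OH)2) = (1/1) × 3.829 = 3.829 mol → 283.7 g
% yield = 145 / 283.7 × 100 = 51.11 %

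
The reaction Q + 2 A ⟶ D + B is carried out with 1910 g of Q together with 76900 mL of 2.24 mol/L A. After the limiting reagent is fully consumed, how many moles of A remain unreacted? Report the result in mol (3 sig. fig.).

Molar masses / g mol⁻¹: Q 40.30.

n(Q) = 1910 / 40.30 = 47.39 mol
n(A) = 2.24 × 76900/1000 = 172.3 mol
n/ν → Q: 47.39, A: 86.15; Q is limiting.
A consumed = (2/1) × 47.39 = 94.78 mol
A remaining = 172.3 − 94.78 = 77.52 mol

77.5 mol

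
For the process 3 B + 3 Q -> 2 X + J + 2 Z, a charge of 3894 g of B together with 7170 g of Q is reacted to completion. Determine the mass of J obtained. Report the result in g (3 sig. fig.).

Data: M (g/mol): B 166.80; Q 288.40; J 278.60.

2170 g

n(B) = 3894 / 166.80 = 23.35 mol
n(Q) = 7170 / 288.40 = 24.86 mol
n/ν for B = 23.35/3 = 7.783
n/ν for Q = 24.86/3 = 8.287
Smallest n/ν is B → limiting reagent.
n(J) = (1/3) × 23.35 = 7.783 mol
mass = 7.783 × 278.60 = 2168 g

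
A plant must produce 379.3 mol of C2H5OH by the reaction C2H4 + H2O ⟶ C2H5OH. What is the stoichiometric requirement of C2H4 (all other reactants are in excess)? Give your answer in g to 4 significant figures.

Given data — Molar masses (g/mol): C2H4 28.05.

10640 g

n(C2H5OH) = 379.3 mol
n(C2H4) = (1/1) × 379.3 = 379.3 mol
mass = 379.3 × 28.05 = 10640 g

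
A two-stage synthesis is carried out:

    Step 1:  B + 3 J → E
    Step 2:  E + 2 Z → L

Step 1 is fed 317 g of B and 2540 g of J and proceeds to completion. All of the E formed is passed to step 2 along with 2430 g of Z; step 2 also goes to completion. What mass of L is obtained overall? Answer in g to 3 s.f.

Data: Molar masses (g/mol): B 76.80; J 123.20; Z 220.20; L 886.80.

3660 g

Step 1:
n(B) = 317.0 / 76.80 = 4.128 mol
n(J) = 2540 / 123.20 = 20.62 mol
n/ν for B = 4.128/1 = 4.128
n/ν for J = 20.62/3 = 6.873
Smallest n/ν is B → limiting reagent.
n(E) produced = (1/1) × 4.128 = 4.128 mol
Step 2:
n(E) available = 4.128 mol
n(Z) = 2430 / 220.20 = 11.04 mol
n/ν for E = 4.128/1 = 4.128
n/ν for Z = 11.04/2 = 5.520
Smallest n/ν is E → limiting reagent.
n(L) = (1/1) × 4.128 = 4.128 mol
mass = 4.128 × 886.80 = 3661 g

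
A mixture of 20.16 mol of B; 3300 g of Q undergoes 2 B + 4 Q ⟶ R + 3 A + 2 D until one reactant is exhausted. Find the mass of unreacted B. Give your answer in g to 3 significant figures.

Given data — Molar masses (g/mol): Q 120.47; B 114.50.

740 g

n(B) = 20.16 mol
n(Q) = 3300 / 120.47 = 27.39 mol
n/ν for B = 20.16/2 = 10.08
n/ν for Q = 27.39/4 = 6.848
Smallest n/ν is Q → limiting reagent.
B consumed = (2/4) × 27.39 = 13.70 mol
B remaining = 20.16 − 13.70 = 6.460 mol
mass = 6.460 × 114.50 = 739.7 g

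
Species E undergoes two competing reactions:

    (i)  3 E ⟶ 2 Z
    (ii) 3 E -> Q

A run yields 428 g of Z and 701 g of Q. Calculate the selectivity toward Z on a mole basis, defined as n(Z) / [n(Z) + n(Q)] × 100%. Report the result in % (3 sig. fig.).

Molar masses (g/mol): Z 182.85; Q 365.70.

55.0 %

n(Z) = 428 / 182.85 = 2.341 mol
n(Q) = 701 / 365.70 = 1.917 mol
selectivity = 2.341/(2.341+1.917) × 100 = 54.98 %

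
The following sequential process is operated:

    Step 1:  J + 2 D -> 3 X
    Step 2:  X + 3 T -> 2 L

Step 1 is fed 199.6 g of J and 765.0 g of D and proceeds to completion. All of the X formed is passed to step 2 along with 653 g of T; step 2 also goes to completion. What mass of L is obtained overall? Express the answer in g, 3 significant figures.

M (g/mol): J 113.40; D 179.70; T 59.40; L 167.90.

Step 1:
n(J) = 199.6 / 113.40 = 1.760 mol
n(D) = 765.0 / 179.70 = 4.257 mol
n/ν for J = 1.760/1 = 1.760
n/ν for D = 4.257/2 = 2.129
Smallest n/ν is J → limiting reagent.
n(X) produced = (3/1) × 1.760 = 5.280 mol
Step 2:
n(X) available = 5.280 mol
n(T) = 653.0 / 59.40 = 10.99 mol
n/ν for X = 5.280/1 = 5.280
n/ν for T = 10.99/3 = 3.663
Smallest n/ν is T → limiting reagent.
n(L) = (2/3) × 10.99 = 7.327 mol
mass = 7.327 × 167.90 = 1230 g

1230 g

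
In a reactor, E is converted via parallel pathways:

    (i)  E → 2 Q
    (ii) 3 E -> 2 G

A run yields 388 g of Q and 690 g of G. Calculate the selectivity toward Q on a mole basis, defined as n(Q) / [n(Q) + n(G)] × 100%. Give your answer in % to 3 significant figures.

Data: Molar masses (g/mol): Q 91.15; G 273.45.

n(Q) = 388 / 91.15 = 4.257 mol
n(G) = 690 / 273.45 = 2.523 mol
selectivity = 4.257/(4.257+2.523) × 100 = 62.79 %

62.8 %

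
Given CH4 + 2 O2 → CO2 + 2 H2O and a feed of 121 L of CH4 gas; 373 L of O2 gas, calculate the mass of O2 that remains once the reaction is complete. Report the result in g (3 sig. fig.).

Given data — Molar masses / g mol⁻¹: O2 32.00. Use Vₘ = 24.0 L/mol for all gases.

n(CH4) = 121.0 / 24.0 = 5.042 mol
n(O2) = 373.0 / 24.0 = 15.54 mol
n/ν for CH4 = 5.042/1 = 5.042
n/ν for O2 = 15.54/2 = 7.770
Smallest n/ν is CH4 → limiting reagent.
O2 consumed = (2/1) × 5.042 = 10.08 mol
O2 remaining = 15.54 − 10.08 = 5.460 mol
mass = 5.460 × 32.00 = 174.7 g

175 g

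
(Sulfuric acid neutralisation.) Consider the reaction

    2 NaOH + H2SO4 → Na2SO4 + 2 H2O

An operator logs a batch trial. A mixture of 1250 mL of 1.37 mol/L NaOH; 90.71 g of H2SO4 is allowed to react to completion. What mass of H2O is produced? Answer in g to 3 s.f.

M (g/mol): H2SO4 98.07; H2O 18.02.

30.9 g

n(NaOH) = 1.37 × 1250/1000 = 1.713 mol
n(H2SO4) = 90.71 / 98.07 = 0.9250 mol
n/ν for NaOH = 1.713/2 = 0.8565
n/ν for H2SO4 = 0.9250/1 = 0.9250
Smallest n/ν is NaOH → limiting reagent.
n(H2O) = (2/2) × 1.713 = 1.713 mol
mass = 1.713 × 18.02 = 30.87 g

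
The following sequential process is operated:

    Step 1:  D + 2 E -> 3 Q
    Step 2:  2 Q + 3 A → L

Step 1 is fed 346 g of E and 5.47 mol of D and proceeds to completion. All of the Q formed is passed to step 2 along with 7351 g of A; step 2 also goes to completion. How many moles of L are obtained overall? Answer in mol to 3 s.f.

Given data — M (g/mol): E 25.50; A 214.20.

Step 1:
n(E) = 346.0 / 25.50 = 13.57 mol
n(D) = 5.470 mol
n/ν for E = 13.57/2 = 6.785
n/ν for D = 5.470/1 = 5.470
Smallest n/ν is D → limiting reagent.
n(Q) produced = (3/1) × 5.470 = 16.41 mol
Step 2:
n(Q) available = 16.41 mol
n(A) = 7351 / 214.20 = 34.32 mol
n/ν for Q = 16.41/2 = 8.205
n/ν for A = 34.32/3 = 11.44
Smallest n/ν is Q → limiting reagent.
n(L) = (1/2) × 16.41 = 8.205 mol

8.21 mol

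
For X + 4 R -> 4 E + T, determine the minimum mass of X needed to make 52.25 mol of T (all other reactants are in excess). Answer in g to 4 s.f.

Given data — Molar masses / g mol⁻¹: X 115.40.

6030 g

n(T) = 52.25 mol
n(X) = (1/1) × 52.25 = 52.25 mol
mass = 52.25 × 115.40 = 6030 g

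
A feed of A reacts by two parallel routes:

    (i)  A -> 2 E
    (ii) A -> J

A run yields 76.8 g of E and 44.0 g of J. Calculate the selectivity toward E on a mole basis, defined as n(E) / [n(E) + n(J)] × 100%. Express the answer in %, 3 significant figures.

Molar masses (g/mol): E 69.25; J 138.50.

n(E) = 76.8 / 69.25 = 1.109 mol
n(J) = 44.0 / 138.50 = 0.3177 mol
selectivity = 1.109/(1.109+0.3177) × 100 = 77.73 %

77.7 %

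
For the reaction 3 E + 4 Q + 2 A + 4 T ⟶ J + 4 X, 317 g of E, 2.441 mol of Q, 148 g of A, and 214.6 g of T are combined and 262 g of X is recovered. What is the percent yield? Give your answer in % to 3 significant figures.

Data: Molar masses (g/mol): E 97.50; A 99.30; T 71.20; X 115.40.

n(E) = 317.0 / 97.50 = 3.251 mol
n(Q) = 2.441 mol
n(A) = 148.0 / 99.30 = 1.490 mol
n(T) = 214.6 / 71.20 = 3.014 mol
n/ν for E = 3.251/3 = 1.084
n/ν for Q = 2.441/4 = 0.6103
n/ν for A = 1.490/2 = 0.7450
n/ν for T = 3.014/4 = 0.7535
Smallest n/ν is Q → limiting reagent.
theoretical n(X) = (4/4) × 2.441 = 2.441 mol → 281.7 g
% yield = 262 / 281.7 × 100 = 93.01 %

93.0 %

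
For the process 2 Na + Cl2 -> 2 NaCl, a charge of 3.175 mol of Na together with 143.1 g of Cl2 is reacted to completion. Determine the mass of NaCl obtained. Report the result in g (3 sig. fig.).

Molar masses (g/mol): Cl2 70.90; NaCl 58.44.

n(Na) = 3.175 mol
n(Cl2) = 143.1 / 70.90 = 2.018 mol
n/ν → Na: 1.588, Cl2: 2.018; Na is limiting.
n(NaCl) = (2/2) × 3.175 = 3.175 mol
mass = 3.175 × 58.44 = 185.5 g

186 g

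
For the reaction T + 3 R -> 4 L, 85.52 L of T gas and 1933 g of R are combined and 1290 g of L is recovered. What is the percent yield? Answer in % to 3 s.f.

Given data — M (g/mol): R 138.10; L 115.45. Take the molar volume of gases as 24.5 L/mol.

80.0 %

n(T) = 85.52 / 24.5 = 3.491 mol
n(R) = 1933 / 138.10 = 14.00 mol
n/ν for T = 3.491/1 = 3.491
n/ν for R = 14.00/3 = 4.667
Smallest n/ν is T → limiting reagent.
theoretical n(L) = (4/1) × 3.491 = 13.96 mol → 1612 g
% yield = 1290 / 1612 × 100 = 80.02 %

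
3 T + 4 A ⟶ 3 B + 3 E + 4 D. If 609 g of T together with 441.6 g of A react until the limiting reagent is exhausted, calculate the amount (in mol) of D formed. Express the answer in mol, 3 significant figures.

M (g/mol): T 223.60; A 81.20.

3.63 mol

n(T) = 609.0 / 223.60 = 2.724 mol
n(A) = 441.6 / 81.20 = 5.438 mol
n/ν for T = 2.724/3 = 0.9080
n/ν for A = 5.438/4 = 1.360
Smallest n/ν is T → limiting reagent.
n(D) = (4/3) × 2.724 = 3.632 mol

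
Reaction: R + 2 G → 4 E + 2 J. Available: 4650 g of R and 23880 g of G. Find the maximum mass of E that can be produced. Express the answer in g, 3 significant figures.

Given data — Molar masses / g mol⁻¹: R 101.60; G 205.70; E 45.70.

n(R) = 4650 / 101.60 = 45.77 mol
n(G) = 23880 / 205.70 = 116.1 mol
n/ν for R = 45.77/1 = 45.77
n/ν for G = 116.1/2 = 58.05
Smallest n/ν is R → limiting reagent.
n(E) = (4/1) × 45.77 = 183.1 mol
mass = 183.1 × 45.70 = 8368 g

8370 g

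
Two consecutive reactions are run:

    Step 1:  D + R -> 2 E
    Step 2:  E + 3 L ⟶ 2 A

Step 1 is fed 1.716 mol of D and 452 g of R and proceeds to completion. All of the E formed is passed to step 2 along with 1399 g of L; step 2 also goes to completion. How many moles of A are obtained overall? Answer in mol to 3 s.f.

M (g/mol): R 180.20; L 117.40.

Step 1:
n(D) = 1.716 mol
n(R) = 452.0 / 180.20 = 2.508 mol
n/ν for D = 1.716/1 = 1.716
n/ν for R = 2.508/1 = 2.508
Smallest n/ν is D → limiting reagent.
n(E) produced = (2/1) × 1.716 = 3.432 mol
Step 2:
n(E) available = 3.432 mol
n(L) = 1399 / 117.40 = 11.92 mol
n/ν for E = 3.432/1 = 3.432
n/ν for L = 11.92/3 = 3.973
Smallest n/ν is E → limiting reagent.
n(A) = (2/1) × 3.432 = 6.864 mol

6.86 mol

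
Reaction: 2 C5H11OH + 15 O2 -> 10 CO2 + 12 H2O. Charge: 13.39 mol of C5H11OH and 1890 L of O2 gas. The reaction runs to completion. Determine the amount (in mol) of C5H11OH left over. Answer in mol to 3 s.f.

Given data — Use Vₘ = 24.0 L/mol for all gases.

2.89 mol

n(C5H11OH) = 13.39 mol
n(O2) = 1890 / 24.0 = 78.75 mol
n/ν for C5H11OH = 13.39/2 = 6.695
n/ν for O2 = 78.75/15 = 5.250
Smallest n/ν is O2 → limiting reagent.
C5H11OH consumed = (2/15) × 78.75 = 10.50 mol
C5H11OH remaining = 13.39 − 10.50 = 2.890 mol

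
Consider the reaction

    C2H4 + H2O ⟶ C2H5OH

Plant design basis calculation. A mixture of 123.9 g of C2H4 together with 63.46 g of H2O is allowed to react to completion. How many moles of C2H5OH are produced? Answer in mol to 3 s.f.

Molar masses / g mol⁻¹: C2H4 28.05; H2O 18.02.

3.52 mol

n(C2H4) = 123.9 / 28.05 = 4.417 mol
n(H2O) = 63.46 / 18.02 = 3.522 mol
n/ν → C2H4: 4.417, H2O: 3.522; H2O is limiting.
n(C2H5OH) = (1/1) × 3.522 = 3.522 mol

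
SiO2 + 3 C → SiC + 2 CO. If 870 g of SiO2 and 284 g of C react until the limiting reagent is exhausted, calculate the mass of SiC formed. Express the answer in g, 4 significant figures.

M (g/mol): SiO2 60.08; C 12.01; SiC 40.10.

n(SiO2) = 870.0 / 60.08 = 14.48 mol
n(C) = 284.0 / 12.01 = 23.65 mol
n/ν for SiO2 = 14.48/1 = 14.48
n/ν for C = 23.65/3 = 7.883
Smallest n/ν is C → limiting reagent.
n(SiC) = (1/3) × 23.65 = 7.883 mol
mass = 7.883 × 40.10 = 316.1 g

316.1 g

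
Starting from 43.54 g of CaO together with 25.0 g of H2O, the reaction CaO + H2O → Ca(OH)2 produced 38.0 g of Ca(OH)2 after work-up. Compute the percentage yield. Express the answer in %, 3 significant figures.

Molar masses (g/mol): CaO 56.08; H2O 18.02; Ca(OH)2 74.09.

n(CaO) = 43.54 / 56.08 = 0.7764 mol
n(H2O) = 25.00 / 18.02 = 1.387 mol
n/ν → CaO: 0.7764, H2O: 1.387; CaO is limiting.
theoretical n(Ca(OH)2) = (1/1) × 0.7764 = 0.7764 mol → 57.52 g
% yield = 38.0 / 57.52 × 100 = 66.06 %

66.1 %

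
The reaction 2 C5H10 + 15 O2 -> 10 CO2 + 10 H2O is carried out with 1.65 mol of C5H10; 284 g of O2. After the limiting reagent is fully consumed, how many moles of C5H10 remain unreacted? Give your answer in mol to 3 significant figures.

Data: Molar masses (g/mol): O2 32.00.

0.467 mol

n(C5H10) = 1.650 mol
n(O2) = 284.0 / 32.00 = 8.875 mol
n/ν for C5H10 = 1.650/2 = 0.8250
n/ν for O2 = 8.875/15 = 0.5917
Smallest n/ν is O2 → limiting reagent.
C5H10 consumed = (2/15) × 8.875 = 1.183 mol
C5H10 remaining = 1.650 − 1.183 = 0.4670 mol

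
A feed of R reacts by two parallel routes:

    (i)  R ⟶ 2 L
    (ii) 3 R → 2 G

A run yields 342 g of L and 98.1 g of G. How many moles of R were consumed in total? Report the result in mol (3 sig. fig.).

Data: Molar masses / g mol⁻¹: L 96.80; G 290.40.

n(L) = 342 / 96.80 = 3.533 mol
n(G) = 98.1 / 290.40 = 0.3378 mol
n(R) via (i) = (1/2)×3.533 = 1.767 mol
n(R) via (ii) = (3/2)×0.3378 = 0.5067 mol
total n(R) = 1.767 + 0.5067 = 2.274 mol

2.27 mol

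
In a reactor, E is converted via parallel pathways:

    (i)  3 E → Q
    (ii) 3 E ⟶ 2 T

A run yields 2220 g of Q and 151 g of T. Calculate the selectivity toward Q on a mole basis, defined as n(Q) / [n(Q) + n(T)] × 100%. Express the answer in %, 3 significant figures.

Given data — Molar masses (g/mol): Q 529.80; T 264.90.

n(Q) = 2220 / 529.80 = 4.190 mol
n(T) = 151 / 264.90 = 0.5700 mol
selectivity = 4.190/(4.190+0.5700) × 100 = 88.03 %

88.0 %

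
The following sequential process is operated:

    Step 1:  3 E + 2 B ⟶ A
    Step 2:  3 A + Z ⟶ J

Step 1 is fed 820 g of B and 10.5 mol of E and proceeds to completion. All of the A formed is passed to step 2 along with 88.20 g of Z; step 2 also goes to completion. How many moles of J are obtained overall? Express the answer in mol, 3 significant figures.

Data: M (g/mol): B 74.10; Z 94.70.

0.931 mol

Step 1:
n(B) = 820.0 / 74.10 = 11.07 mol
n(E) = 10.50 mol
n/ν → B: 5.535, E: 3.500; E is limiting.
n(A) produced = (1/3) × 10.50 = 3.500 mol
Step 2:
n(A) available = 3.500 mol
n(Z) = 88.20 / 94.70 = 0.9314 mol
n/ν → A: 1.167, Z: 0.9314; Z is limiting.
n(J) = (1/1) × 0.9314 = 0.9314 mol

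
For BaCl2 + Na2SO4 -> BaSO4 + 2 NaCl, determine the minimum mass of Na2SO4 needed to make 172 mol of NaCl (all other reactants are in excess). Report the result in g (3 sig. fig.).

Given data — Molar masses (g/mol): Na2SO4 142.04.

12200 g

n(NaCl) = 172.0 mol
n(Na2SO4) = (1/2) × 172.0 = 86.00 mol
mass = 86.00 × 142.04 = 12220 g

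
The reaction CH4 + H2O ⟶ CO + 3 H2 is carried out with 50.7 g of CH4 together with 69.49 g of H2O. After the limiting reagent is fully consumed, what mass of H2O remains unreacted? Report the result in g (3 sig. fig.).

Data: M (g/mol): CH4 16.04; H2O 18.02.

12.5 g

n(CH4) = 50.70 / 16.04 = 3.161 mol
n(H2O) = 69.49 / 18.02 = 3.856 mol
n/ν for CH4 = 3.161/1 = 3.161
n/ν for H2O = 3.856/1 = 3.856
Smallest n/ν is CH4 → limiting reagent.
H2O consumed = (1/1) × 3.161 = 3.161 mol
H2O remaining = 3.856 − 3.161 = 0.6950 mol
mass = 0.6950 × 18.02 = 12.52 g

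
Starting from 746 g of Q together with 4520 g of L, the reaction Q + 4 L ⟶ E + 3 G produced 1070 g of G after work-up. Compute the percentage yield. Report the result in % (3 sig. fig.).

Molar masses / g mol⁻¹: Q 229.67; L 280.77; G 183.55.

59.8 %

n(Q) = 746.0 / 229.67 = 3.248 mol
n(L) = 4520 / 280.77 = 16.10 mol
n/ν → Q: 3.248, L: 4.025; Q is limiting.
theoretical n(G) = (3/1) × 3.248 = 9.744 mol → 1789 g
% yield = 1070 / 1789 × 100 = 59.81 %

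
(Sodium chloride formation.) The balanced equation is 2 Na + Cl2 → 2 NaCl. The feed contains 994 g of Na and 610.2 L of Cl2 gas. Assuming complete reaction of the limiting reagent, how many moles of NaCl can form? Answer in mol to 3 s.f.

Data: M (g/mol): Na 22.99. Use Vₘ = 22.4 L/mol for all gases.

43.2 mol

n(Na) = 994.0 / 22.99 = 43.24 mol
n(Cl2) = 610.2 / 22.4 = 27.24 mol
n/ν → Na: 21.62, Cl2: 27.24; Na is limiting.
n(NaCl) = (2/2) × 43.24 = 43.24 mol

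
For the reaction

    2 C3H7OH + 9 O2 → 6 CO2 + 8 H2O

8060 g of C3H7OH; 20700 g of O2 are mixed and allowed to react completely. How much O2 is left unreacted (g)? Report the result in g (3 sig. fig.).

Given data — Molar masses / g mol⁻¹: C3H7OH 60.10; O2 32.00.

n(C3H7OH) = 8060 / 60.10 = 134.1 mol
n(O2) = 20700 / 32.00 = 646.9 mol
n/ν → C3H7OH: 67.05, O2: 71.88; C3H7OH is limiting.
O2 consumed = (9/2) × 134.1 = 603.5 mol
O2 remaining = 646.9 − 603.5 = 43.40 mol
mass = 43.40 × 32.00 = 1389 g

1390 g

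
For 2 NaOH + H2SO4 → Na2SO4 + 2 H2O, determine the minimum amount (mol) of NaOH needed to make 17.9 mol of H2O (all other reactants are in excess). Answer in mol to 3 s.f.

17.9 mol

n(H2O) = 17.90 mol
n(NaOH) = (2/2) × 17.90 = 17.90 mol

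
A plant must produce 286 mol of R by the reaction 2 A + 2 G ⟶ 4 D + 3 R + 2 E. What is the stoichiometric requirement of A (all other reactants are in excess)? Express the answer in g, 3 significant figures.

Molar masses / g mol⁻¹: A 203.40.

38800 g

n(R) = 286.0 mol
n(A) = (2/3) × 286.0 = 190.7 mol
mass = 190.7 × 203.40 = 38790 g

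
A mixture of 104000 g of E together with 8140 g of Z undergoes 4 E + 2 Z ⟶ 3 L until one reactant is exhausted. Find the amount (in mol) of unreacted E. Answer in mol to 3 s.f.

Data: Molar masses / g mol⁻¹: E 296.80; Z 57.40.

66.8 mol

n(E) = 104000 / 296.80 = 350.4 mol
n(Z) = 8140 / 57.40 = 141.8 mol
n/ν for E = 350.4/4 = 87.60
n/ν for Z = 141.8/2 = 70.90
Smallest n/ν is Z → limiting reagent.
E consumed = (4/2) × 141.8 = 283.6 mol
E remaining = 350.4 − 283.6 = 66.80 mol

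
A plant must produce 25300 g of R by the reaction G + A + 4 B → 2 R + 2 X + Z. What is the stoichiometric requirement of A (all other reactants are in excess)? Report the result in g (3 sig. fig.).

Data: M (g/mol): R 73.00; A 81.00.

14000 g

n(R) = 25300 / 73.00 = 346.6 mol
n(A) = (1/2) × 346.6 = 173.3 mol
mass = 173.3 × 81.00 = 14040 g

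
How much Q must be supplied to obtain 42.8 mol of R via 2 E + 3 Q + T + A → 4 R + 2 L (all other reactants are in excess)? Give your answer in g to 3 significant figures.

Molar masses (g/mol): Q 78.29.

2510 g

n(R) = 42.80 mol
n(Q) = (3/4) × 42.80 = 32.10 mol
mass = 32.10 × 78.29 = 2513 g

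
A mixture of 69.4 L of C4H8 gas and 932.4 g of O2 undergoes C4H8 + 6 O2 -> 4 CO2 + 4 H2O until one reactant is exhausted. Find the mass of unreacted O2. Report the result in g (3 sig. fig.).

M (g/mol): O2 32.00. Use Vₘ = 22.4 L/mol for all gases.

n(C4H8) = 69.40 / 22.4 = 3.098 mol
n(O2) = 932.4 / 32.00 = 29.14 mol
n/ν → C4H8: 3.098, O2: 4.857; C4H8 is limiting.
O2 consumed = (6/1) × 3.098 = 18.59 mol
O2 remaining = 29.14 − 18.59 = 10.55 mol
mass = 10.55 × 32.00 = 337.6 g

338 g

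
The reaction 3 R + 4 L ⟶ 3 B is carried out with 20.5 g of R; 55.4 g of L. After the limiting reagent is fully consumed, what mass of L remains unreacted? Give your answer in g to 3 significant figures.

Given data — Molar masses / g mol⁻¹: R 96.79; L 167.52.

8.09 g

n(R) = 20.50 / 96.79 = 0.2118 mol
n(L) = 55.40 / 167.52 = 0.3307 mol
n/ν → R: 0.07060, L: 0.08268; R is limiting.
L consumed = (4/3) × 0.2118 = 0.2824 mol
L remaining = 0.3307 − 0.2824 = 0.04830 mol
mass = 0.04830 × 167.52 = 8.091 g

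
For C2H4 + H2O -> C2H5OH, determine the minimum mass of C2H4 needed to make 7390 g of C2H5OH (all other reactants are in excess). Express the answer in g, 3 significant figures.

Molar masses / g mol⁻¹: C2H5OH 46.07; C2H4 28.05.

n(C2H5OH) = 7390 / 46.07 = 160.4 mol
n(C2H4) = (1/1) × 160.4 = 160.4 mol
mass = 160.4 × 28.05 = 4499 g

4500 g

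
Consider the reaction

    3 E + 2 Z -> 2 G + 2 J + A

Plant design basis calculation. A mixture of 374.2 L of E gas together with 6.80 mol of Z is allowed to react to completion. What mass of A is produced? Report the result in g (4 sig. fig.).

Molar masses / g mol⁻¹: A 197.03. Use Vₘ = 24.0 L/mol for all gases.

669.9 g

n(E) = 374.2 / 24.0 = 15.59 mol
n(Z) = 6.800 mol
n/ν → E: 5.197, Z: 3.400; Z is limiting.
n(A) = (1/2) × 6.800 = 3.400 mol
mass = 3.400 × 197.03 = 669.9 g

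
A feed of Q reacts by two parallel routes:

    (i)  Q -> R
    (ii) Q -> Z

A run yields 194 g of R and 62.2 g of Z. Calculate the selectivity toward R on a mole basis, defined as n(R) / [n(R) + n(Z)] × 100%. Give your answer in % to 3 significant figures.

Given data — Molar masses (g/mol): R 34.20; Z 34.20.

n(R) = 194 / 34.20 = 5.673 mol
n(Z) = 62.2 / 34.20 = 1.819 mol
selectivity = 5.673/(5.673+1.819) × 100 = 75.72 %

75.7 %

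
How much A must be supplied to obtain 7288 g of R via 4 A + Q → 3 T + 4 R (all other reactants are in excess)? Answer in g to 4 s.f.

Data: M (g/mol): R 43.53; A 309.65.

51840 g

n(R) = 7288 / 43.53 = 167.4 mol
n(A) = (4/4) × 167.4 = 167.4 mol
mass = 167.4 × 309.65 = 51840 g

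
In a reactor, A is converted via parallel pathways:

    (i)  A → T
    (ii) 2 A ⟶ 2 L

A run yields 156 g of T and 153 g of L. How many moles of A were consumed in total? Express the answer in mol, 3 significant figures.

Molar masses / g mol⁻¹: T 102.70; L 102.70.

n(T) = 156 / 102.70 = 1.519 mol
n(L) = 153 / 102.70 = 1.490 mol
n(A) via (i) = (1/1)×1.519 = 1.519 mol
n(A) via (ii) = (2/2)×1.490 = 1.490 mol
total n(A) = 1.519 + 1.490 = 3.009 mol

3.01 mol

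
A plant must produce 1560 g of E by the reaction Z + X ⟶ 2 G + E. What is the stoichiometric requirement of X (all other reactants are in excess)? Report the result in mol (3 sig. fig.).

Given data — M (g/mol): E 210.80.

7.40 mol

n(E) = 1560 / 210.80 = 7.400 mol
n(X) = (1/1) × 7.400 = 7.400 mol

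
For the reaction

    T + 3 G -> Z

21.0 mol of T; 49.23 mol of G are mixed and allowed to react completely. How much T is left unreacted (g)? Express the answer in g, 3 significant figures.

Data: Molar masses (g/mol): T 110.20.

n(T) = 21.00 mol
n(G) = 49.23 mol
n/ν for T = 21.00/1 = 21.00
n/ν for G = 49.23/3 = 16.41
Smallest n/ν is G → limiting reagent.
T consumed = (1/3) × 49.23 = 16.41 mol
T remaining = 21.00 − 16.41 = 4.590 mol
mass = 4.590 × 110.20 = 505.8 g

506 g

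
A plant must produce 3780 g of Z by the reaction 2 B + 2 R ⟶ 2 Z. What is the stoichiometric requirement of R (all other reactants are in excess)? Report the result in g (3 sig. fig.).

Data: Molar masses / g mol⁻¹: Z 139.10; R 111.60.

3030 g

n(Z) = 3780 / 139.10 = 27.17 mol
n(R) = (2/2) × 27.17 = 27.17 mol
mass = 27.17 × 111.60 = 3032 g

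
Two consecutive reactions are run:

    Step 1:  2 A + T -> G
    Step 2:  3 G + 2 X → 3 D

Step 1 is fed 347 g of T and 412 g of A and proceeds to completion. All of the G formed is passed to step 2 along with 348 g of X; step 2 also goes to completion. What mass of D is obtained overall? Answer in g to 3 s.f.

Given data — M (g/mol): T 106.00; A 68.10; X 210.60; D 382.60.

948 g

Step 1:
n(T) = 347.0 / 106.00 = 3.274 mol
n(A) = 412.0 / 68.10 = 6.050 mol
n/ν → T: 3.274, A: 3.025; A is limiting.
n(G) produced = (1/2) × 6.050 = 3.025 mol
Step 2:
n(G) available = 3.025 mol
n(X) = 348.0 / 210.60 = 1.652 mol
n/ν → G: 1.008, X: 0.8260; X is limiting.
n(D) = (3/2) × 1.652 = 2.478 mol
mass = 2.478 × 382.60 = 948.1 g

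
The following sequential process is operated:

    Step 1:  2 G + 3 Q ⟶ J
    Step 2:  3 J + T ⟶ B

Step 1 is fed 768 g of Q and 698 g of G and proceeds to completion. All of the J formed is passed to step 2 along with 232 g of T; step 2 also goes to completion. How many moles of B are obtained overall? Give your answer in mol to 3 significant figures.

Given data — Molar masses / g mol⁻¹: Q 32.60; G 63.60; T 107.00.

1.83 mol

Step 1:
n(Q) = 768.0 / 32.60 = 23.56 mol
n(G) = 698.0 / 63.60 = 10.97 mol
n/ν for Q = 23.56/3 = 7.853
n/ν for G = 10.97/2 = 5.485
Smallest n/ν is G → limiting reagent.
n(J) produced = (1/2) × 10.97 = 5.485 mol
Step 2:
n(J) available = 5.485 mol
n(T) = 232.0 / 107.00 = 2.168 mol
n/ν for J = 5.485/3 = 1.828
n/ν for T = 2.168/1 = 2.168
Smallest n/ν is J → limiting reagent.
n(B) = (1/3) × 5.485 = 1.828 mol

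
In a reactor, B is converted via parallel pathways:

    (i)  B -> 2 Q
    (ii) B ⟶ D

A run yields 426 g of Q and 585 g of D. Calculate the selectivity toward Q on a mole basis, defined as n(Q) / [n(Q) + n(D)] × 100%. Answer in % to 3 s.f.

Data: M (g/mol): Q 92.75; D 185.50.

n(Q) = 426 / 92.75 = 4.593 mol
n(D) = 585 / 185.50 = 3.154 mol
selectivity = 4.593/(4.593+3.154) × 100 = 59.29 %

59.3 %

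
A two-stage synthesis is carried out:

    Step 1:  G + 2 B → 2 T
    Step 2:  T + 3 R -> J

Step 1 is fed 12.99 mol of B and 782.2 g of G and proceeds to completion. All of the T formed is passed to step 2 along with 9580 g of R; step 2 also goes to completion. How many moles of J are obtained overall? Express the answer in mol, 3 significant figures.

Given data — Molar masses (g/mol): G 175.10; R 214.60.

Step 1:
n(B) = 12.99 mol
n(G) = 782.2 / 175.10 = 4.467 mol
n/ν for B = 12.99/2 = 6.495
n/ν for G = 4.467/1 = 4.467
Smallest n/ν is G → limiting reagent.
n(T) produced = (2/1) × 4.467 = 8.934 mol
Step 2:
n(T) available = 8.934 mol
n(R) = 9580 / 214.60 = 44.64 mol
n/ν for T = 8.934/1 = 8.934
n/ν for R = 44.64/3 = 14.88
Smallest n/ν is T → limiting reagent.
n(J) = (1/1) × 8.934 = 8.934 mol

8.93 mol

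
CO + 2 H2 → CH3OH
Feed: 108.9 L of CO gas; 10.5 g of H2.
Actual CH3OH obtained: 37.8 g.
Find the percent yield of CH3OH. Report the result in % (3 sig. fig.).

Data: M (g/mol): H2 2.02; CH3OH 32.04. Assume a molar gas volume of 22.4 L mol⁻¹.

45.4 %

n(CO) = 108.9 / 22.4 = 4.862 mol
n(H2) = 10.50 / 2.02 = 5.198 mol
n/ν for CO = 4.862/1 = 4.862
n/ν for H2 = 5.198/2 = 2.599
Smallest n/ν is H2 → limiting reagent.
theoretical n(CH3OH) = (1/2) × 5.198 = 2.599 mol → 83.27 g
% yield = 37.8 / 83.27 × 100 = 45.39 %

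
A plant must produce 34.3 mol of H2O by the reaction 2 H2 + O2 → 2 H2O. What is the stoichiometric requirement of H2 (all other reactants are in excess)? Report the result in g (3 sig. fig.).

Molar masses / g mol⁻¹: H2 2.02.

n(H2O) = 34.30 mol
n(H2) = (2/2) × 34.30 = 34.30 mol
mass = 34.30 × 2.02 = 69.29 g

69.3 g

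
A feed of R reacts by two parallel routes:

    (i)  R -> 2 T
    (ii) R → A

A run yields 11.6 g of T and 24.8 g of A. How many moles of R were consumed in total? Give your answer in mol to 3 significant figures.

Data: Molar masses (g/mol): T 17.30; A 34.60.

n(T) = 11.6 / 17.30 = 0.6705 mol
n(A) = 24.8 / 34.60 = 0.7168 mol
n(R) via (i) = (1/2)×0.6705 = 0.3353 mol
n(R) via (ii) = (1/1)×0.7168 = 0.7168 mol
total n(R) = 0.3353 + 0.7168 = 1.052 mol

1.05 mol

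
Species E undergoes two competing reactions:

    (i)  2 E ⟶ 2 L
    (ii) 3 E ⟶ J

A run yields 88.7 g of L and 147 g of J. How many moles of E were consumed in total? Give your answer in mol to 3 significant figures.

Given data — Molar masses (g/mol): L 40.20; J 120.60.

5.86 mol

n(L) = 88.7 / 40.20 = 2.206 mol
n(J) = 147 / 120.60 = 1.219 mol
n(E) via (i) = (2/2)×2.206 = 2.206 mol
n(E) via (ii) = (3/1)×1.219 = 3.657 mol
total n(E) = 2.206 + 3.657 = 5.863 mol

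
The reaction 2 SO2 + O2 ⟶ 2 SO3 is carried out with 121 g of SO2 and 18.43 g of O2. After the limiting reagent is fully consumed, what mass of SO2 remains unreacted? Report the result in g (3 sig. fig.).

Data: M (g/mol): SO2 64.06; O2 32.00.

47.2 g

n(SO2) = 121.0 / 64.06 = 1.889 mol
n(O2) = 18.43 / 32.00 = 0.5759 mol
n/ν for SO2 = 1.889/2 = 0.9445
n/ν for O2 = 0.5759/1 = 0.5759
Smallest n/ν is O2 → limiting reagent.
SO2 consumed = (2/1) × 0.5759 = 1.152 mol
SO2 remaining = 1.889 − 1.152 = 0.7370 mol
mass = 0.7370 × 64.06 = 47.21 g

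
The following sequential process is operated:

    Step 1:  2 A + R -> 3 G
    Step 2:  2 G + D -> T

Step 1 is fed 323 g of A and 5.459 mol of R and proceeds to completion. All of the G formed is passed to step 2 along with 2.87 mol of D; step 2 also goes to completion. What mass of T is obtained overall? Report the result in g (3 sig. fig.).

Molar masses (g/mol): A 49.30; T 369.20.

1060 g

Step 1:
n(A) = 323.0 / 49.30 = 6.552 mol
n(R) = 5.459 mol
n/ν → A: 3.276, R: 5.459; A is limiting.
n(G) produced = (3/2) × 6.552 = 9.828 mol
Step 2:
n(G) available = 9.828 mol
n(D) = 2.870 mol
n/ν → G: 4.914, D: 2.870; D is limiting.
n(T) = (1/1) × 2.870 = 2.870 mol
mass = 2.870 × 369.20 = 1060 g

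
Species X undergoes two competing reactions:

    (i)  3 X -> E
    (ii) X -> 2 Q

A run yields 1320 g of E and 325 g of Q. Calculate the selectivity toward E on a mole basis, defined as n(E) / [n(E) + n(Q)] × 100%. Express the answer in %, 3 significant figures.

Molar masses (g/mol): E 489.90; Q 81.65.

n(E) = 1320 / 489.90 = 2.694 mol
n(Q) = 325 / 81.65 = 3.980 mol
selectivity = 2.694/(2.694+3.980) × 100 = 40.37 %

40.4 %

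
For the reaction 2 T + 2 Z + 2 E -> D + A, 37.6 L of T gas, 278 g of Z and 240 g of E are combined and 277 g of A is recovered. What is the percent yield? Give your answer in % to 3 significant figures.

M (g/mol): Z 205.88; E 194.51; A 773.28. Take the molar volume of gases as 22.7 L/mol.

n(T) = 37.60 / 22.7 = 1.656 mol
n(Z) = 278.0 / 205.88 = 1.350 mol
n(E) = 240.0 / 194.51 = 1.234 mol
n/ν for T = 1.656/2 = 0.8280
n/ν for Z = 1.350/2 = 0.6750
n/ν for E = 1.234/2 = 0.6170
Smallest n/ν is E → limiting reagent.
theoretical n(A) = (1/2) × 1.234 = 0.6170 mol → 477.1 g
% yield = 277 / 477.1 × 100 = 58.06 %

58.1 %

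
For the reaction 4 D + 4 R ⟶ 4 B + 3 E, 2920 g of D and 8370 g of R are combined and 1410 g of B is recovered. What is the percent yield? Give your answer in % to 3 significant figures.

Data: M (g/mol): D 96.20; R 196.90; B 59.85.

77.6 %

n(D) = 2920 / 96.20 = 30.35 mol
n(R) = 8370 / 196.90 = 42.51 mol
n/ν for D = 30.35/4 = 7.588
n/ν for R = 42.51/4 = 10.63
Smallest n/ν is D → limiting reagent.
theoretical n(B) = (4/4) × 30.35 = 30.35 mol → 1816 g
% yield = 1410 / 1816 × 100 = 77.64 %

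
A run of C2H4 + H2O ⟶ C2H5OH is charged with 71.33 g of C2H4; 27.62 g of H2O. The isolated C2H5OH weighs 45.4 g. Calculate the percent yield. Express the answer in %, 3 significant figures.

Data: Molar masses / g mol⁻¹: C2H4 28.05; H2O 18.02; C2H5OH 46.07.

n(C2H4) = 71.33 / 28.05 = 2.543 mol
n(H2O) = 27.62 / 18.02 = 1.533 mol
n/ν → C2H4: 2.543, H2O: 1.533; H2O is limiting.
theoretical n(C2H5OH) = (1/1) × 1.533 = 1.533 mol → 70.63 g
% yield = 45.4 / 70.63 × 100 = 64.28 %

64.3 %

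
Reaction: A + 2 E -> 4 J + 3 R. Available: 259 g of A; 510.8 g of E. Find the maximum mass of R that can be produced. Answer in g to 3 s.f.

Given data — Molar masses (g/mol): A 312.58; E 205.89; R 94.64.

n(A) = 259.0 / 312.58 = 0.8286 mol
n(E) = 510.8 / 205.89 = 2.481 mol
n/ν → A: 0.8286, E: 1.241; A is limiting.
n(R) = (3/1) × 0.8286 = 2.486 mol
mass = 2.486 × 94.64 = 235.3 g

235 g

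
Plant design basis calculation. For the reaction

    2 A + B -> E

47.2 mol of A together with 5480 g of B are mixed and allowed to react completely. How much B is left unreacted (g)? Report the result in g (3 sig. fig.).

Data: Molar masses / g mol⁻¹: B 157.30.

n(A) = 47.20 mol
n(B) = 5480 / 157.30 = 34.84 mol
n/ν for A = 47.20/2 = 23.60
n/ν for B = 34.84/1 = 34.84
Smallest n/ν is A → limiting reagent.
B consumed = (1/2) × 47.20 = 23.60 mol
B remaining = 34.84 − 23.60 = 11.24 mol
mass = 11.24 × 157.30 = 1768 g

1770 g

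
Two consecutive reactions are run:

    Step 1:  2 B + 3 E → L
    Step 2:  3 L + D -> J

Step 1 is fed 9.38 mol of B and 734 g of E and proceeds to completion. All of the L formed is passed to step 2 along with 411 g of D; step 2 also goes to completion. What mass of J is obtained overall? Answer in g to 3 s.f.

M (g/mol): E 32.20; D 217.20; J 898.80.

1410 g

Step 1:
n(B) = 9.380 mol
n(E) = 734.0 / 32.20 = 22.80 mol
n/ν for B = 9.380/2 = 4.690
n/ν for E = 22.80/3 = 7.600
Smallest n/ν is B → limiting reagent.
n(L) produced = (1/2) × 9.380 = 4.690 mol
Step 2:
n(L) available = 4.690 mol
n(D) = 411.0 / 217.20 = 1.892 mol
n/ν for L = 4.690/3 = 1.563
n/ν for D = 1.892/1 = 1.892
Smallest n/ν is L → limiting reagent.
n(J) = (1/3) × 4.690 = 1.563 mol
mass = 1.563 × 898.80 = 1405 g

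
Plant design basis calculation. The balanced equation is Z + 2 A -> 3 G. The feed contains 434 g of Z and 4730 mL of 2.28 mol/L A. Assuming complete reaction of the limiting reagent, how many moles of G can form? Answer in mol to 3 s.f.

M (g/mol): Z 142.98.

9.11 mol

n(Z) = 434.0 / 142.98 = 3.035 mol
n(A) = 2.28 × 4730/1000 = 10.78 mol
n/ν for Z = 3.035/1 = 3.035
n/ν for A = 10.78/2 = 5.390
Smallest n/ν is Z → limiting reagent.
n(G) = (3/1) × 3.035 = 9.105 mol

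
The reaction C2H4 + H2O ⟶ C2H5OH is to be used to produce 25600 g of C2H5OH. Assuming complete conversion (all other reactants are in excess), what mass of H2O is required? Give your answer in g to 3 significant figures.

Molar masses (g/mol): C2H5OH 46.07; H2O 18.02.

10000 g

n(C2H5OH) = 25600 / 46.07 = 555.7 mol
n(H2O) = (1/1) × 555.7 = 555.7 mol
mass = 555.7 × 18.02 = 10010 g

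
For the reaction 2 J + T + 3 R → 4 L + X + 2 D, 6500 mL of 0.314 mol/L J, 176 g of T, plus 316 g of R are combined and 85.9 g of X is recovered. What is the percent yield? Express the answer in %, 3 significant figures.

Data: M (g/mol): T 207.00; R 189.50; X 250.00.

n(J) = 0.314 × 6500/1000 = 2.041 mol
n(T) = 176.0 / 207.00 = 0.8502 mol
n(R) = 316.0 / 189.50 = 1.668 mol
n/ν for J = 2.041/2 = 1.021
n/ν for T = 0.8502/1 = 0.8502
n/ν for R = 1.668/3 = 0.5560
Smallest n/ν is R → limiting reagent.
theoretical n(X) = (1/3) × 1.668 = 0.5560 mol → 139.0 g
% yield = 85.9 / 139.0 × 100 = 61.80 %

61.8 %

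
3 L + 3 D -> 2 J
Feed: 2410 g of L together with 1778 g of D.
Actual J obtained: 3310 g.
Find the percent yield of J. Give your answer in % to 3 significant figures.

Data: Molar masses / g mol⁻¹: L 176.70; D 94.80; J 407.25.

89.4 %

n(L) = 2410 / 176.70 = 13.64 mol
n(D) = 1778 / 94.80 = 18.76 mol
n/ν for L = 13.64/3 = 4.547
n/ν for D = 18.76/3 = 6.253
Smallest n/ν is L → limiting reagent.
theoretical n(J) = (2/3) × 13.64 = 9.093 mol → 3703 g
% yield = 3310 / 3703 × 100 = 89.39 %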